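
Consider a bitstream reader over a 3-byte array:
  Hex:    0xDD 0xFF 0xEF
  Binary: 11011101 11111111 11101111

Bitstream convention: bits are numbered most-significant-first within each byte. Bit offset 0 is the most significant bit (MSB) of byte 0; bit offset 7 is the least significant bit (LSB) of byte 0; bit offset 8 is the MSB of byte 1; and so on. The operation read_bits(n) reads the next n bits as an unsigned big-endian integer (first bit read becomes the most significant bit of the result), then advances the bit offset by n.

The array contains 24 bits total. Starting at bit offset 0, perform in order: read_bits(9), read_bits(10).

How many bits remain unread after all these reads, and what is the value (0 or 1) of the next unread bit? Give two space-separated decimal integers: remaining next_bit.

Read 1: bits[0:9] width=9 -> value=443 (bin 110111011); offset now 9 = byte 1 bit 1; 15 bits remain
Read 2: bits[9:19] width=10 -> value=1023 (bin 1111111111); offset now 19 = byte 2 bit 3; 5 bits remain

Answer: 5 0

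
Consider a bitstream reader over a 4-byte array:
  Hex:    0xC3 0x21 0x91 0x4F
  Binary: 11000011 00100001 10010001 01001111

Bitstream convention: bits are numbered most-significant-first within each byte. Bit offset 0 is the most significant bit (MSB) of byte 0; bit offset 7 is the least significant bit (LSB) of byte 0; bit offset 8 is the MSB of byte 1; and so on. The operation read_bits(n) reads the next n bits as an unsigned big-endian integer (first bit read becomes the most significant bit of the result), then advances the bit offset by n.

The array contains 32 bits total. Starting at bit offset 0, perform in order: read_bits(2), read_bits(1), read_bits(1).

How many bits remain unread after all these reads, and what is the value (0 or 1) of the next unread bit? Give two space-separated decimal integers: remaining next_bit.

Answer: 28 0

Derivation:
Read 1: bits[0:2] width=2 -> value=3 (bin 11); offset now 2 = byte 0 bit 2; 30 bits remain
Read 2: bits[2:3] width=1 -> value=0 (bin 0); offset now 3 = byte 0 bit 3; 29 bits remain
Read 3: bits[3:4] width=1 -> value=0 (bin 0); offset now 4 = byte 0 bit 4; 28 bits remain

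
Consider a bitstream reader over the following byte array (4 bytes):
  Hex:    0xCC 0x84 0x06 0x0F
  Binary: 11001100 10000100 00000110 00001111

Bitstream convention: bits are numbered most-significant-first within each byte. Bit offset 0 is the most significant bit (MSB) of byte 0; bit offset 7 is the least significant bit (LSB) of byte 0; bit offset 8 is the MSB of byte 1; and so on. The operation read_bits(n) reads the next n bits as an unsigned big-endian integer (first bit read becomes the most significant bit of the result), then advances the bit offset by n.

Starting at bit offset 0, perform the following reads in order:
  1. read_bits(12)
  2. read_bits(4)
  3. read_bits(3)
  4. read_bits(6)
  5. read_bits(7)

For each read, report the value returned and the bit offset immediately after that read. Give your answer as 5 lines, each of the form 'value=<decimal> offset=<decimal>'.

Read 1: bits[0:12] width=12 -> value=3272 (bin 110011001000); offset now 12 = byte 1 bit 4; 20 bits remain
Read 2: bits[12:16] width=4 -> value=4 (bin 0100); offset now 16 = byte 2 bit 0; 16 bits remain
Read 3: bits[16:19] width=3 -> value=0 (bin 000); offset now 19 = byte 2 bit 3; 13 bits remain
Read 4: bits[19:25] width=6 -> value=12 (bin 001100); offset now 25 = byte 3 bit 1; 7 bits remain
Read 5: bits[25:32] width=7 -> value=15 (bin 0001111); offset now 32 = byte 4 bit 0; 0 bits remain

Answer: value=3272 offset=12
value=4 offset=16
value=0 offset=19
value=12 offset=25
value=15 offset=32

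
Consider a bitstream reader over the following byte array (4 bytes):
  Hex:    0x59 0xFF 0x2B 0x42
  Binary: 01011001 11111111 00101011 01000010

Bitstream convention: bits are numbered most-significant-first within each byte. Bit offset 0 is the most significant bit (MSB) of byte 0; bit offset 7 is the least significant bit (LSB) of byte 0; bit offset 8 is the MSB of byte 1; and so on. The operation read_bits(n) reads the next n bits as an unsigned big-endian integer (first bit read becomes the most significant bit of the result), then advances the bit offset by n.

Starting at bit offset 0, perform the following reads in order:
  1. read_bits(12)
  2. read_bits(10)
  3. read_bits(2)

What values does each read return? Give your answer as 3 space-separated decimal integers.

Read 1: bits[0:12] width=12 -> value=1439 (bin 010110011111); offset now 12 = byte 1 bit 4; 20 bits remain
Read 2: bits[12:22] width=10 -> value=970 (bin 1111001010); offset now 22 = byte 2 bit 6; 10 bits remain
Read 3: bits[22:24] width=2 -> value=3 (bin 11); offset now 24 = byte 3 bit 0; 8 bits remain

Answer: 1439 970 3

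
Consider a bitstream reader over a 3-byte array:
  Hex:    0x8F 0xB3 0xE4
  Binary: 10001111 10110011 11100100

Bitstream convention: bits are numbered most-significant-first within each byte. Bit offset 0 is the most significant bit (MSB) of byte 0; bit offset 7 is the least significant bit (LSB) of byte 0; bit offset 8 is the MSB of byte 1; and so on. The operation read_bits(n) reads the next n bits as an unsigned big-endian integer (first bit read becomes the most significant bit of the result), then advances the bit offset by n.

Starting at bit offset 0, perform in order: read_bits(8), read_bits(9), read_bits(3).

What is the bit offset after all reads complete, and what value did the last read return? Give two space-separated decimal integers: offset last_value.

Answer: 20 6

Derivation:
Read 1: bits[0:8] width=8 -> value=143 (bin 10001111); offset now 8 = byte 1 bit 0; 16 bits remain
Read 2: bits[8:17] width=9 -> value=359 (bin 101100111); offset now 17 = byte 2 bit 1; 7 bits remain
Read 3: bits[17:20] width=3 -> value=6 (bin 110); offset now 20 = byte 2 bit 4; 4 bits remain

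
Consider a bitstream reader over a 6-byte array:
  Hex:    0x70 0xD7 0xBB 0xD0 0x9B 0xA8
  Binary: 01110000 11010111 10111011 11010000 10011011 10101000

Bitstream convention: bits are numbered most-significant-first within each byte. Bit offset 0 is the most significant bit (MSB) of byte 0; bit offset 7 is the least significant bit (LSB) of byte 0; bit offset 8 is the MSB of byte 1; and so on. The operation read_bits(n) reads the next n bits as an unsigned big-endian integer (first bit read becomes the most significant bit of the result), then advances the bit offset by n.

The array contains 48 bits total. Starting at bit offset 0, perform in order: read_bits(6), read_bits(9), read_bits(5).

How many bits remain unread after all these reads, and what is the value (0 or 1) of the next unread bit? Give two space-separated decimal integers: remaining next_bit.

Read 1: bits[0:6] width=6 -> value=28 (bin 011100); offset now 6 = byte 0 bit 6; 42 bits remain
Read 2: bits[6:15] width=9 -> value=107 (bin 001101011); offset now 15 = byte 1 bit 7; 33 bits remain
Read 3: bits[15:20] width=5 -> value=27 (bin 11011); offset now 20 = byte 2 bit 4; 28 bits remain

Answer: 28 1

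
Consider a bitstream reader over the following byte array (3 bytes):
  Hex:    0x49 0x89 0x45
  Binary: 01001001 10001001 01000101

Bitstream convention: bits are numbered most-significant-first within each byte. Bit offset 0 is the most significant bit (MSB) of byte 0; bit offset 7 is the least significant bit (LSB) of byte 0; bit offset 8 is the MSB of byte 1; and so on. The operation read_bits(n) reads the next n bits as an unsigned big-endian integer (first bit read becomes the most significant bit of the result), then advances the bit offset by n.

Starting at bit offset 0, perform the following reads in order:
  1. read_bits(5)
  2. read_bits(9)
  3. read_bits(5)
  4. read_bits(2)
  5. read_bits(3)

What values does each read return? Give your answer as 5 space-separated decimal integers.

Answer: 9 98 10 0 5

Derivation:
Read 1: bits[0:5] width=5 -> value=9 (bin 01001); offset now 5 = byte 0 bit 5; 19 bits remain
Read 2: bits[5:14] width=9 -> value=98 (bin 001100010); offset now 14 = byte 1 bit 6; 10 bits remain
Read 3: bits[14:19] width=5 -> value=10 (bin 01010); offset now 19 = byte 2 bit 3; 5 bits remain
Read 4: bits[19:21] width=2 -> value=0 (bin 00); offset now 21 = byte 2 bit 5; 3 bits remain
Read 5: bits[21:24] width=3 -> value=5 (bin 101); offset now 24 = byte 3 bit 0; 0 bits remain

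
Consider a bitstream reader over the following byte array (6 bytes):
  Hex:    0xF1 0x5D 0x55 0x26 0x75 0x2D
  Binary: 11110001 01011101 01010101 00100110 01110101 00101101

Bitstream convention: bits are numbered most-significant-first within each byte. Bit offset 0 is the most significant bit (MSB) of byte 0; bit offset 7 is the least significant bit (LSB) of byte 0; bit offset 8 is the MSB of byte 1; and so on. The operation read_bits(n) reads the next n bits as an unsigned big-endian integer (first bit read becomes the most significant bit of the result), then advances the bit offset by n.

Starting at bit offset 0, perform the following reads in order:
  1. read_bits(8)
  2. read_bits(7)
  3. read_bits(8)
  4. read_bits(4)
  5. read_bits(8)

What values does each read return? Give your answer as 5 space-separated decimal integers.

Answer: 241 46 170 9 51

Derivation:
Read 1: bits[0:8] width=8 -> value=241 (bin 11110001); offset now 8 = byte 1 bit 0; 40 bits remain
Read 2: bits[8:15] width=7 -> value=46 (bin 0101110); offset now 15 = byte 1 bit 7; 33 bits remain
Read 3: bits[15:23] width=8 -> value=170 (bin 10101010); offset now 23 = byte 2 bit 7; 25 bits remain
Read 4: bits[23:27] width=4 -> value=9 (bin 1001); offset now 27 = byte 3 bit 3; 21 bits remain
Read 5: bits[27:35] width=8 -> value=51 (bin 00110011); offset now 35 = byte 4 bit 3; 13 bits remain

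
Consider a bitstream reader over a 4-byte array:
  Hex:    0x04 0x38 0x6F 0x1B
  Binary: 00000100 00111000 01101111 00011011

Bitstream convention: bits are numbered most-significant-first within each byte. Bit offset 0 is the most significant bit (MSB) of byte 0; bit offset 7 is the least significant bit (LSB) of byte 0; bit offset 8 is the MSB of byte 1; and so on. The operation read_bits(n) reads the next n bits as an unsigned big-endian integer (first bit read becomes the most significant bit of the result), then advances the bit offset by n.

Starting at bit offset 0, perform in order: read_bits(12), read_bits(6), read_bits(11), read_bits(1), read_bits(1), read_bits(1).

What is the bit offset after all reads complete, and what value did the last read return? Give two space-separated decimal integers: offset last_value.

Read 1: bits[0:12] width=12 -> value=67 (bin 000001000011); offset now 12 = byte 1 bit 4; 20 bits remain
Read 2: bits[12:18] width=6 -> value=33 (bin 100001); offset now 18 = byte 2 bit 2; 14 bits remain
Read 3: bits[18:29] width=11 -> value=1507 (bin 10111100011); offset now 29 = byte 3 bit 5; 3 bits remain
Read 4: bits[29:30] width=1 -> value=0 (bin 0); offset now 30 = byte 3 bit 6; 2 bits remain
Read 5: bits[30:31] width=1 -> value=1 (bin 1); offset now 31 = byte 3 bit 7; 1 bits remain
Read 6: bits[31:32] width=1 -> value=1 (bin 1); offset now 32 = byte 4 bit 0; 0 bits remain

Answer: 32 1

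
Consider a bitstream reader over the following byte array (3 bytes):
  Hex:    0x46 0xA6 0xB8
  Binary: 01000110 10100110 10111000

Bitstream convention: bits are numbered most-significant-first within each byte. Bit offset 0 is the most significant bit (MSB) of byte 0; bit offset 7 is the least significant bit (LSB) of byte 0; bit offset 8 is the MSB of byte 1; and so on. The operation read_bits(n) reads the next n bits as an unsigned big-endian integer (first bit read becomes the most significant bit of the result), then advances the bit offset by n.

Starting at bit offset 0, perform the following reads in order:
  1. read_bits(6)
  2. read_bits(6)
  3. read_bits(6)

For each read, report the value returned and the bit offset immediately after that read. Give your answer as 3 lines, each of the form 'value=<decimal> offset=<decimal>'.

Answer: value=17 offset=6
value=42 offset=12
value=26 offset=18

Derivation:
Read 1: bits[0:6] width=6 -> value=17 (bin 010001); offset now 6 = byte 0 bit 6; 18 bits remain
Read 2: bits[6:12] width=6 -> value=42 (bin 101010); offset now 12 = byte 1 bit 4; 12 bits remain
Read 3: bits[12:18] width=6 -> value=26 (bin 011010); offset now 18 = byte 2 bit 2; 6 bits remain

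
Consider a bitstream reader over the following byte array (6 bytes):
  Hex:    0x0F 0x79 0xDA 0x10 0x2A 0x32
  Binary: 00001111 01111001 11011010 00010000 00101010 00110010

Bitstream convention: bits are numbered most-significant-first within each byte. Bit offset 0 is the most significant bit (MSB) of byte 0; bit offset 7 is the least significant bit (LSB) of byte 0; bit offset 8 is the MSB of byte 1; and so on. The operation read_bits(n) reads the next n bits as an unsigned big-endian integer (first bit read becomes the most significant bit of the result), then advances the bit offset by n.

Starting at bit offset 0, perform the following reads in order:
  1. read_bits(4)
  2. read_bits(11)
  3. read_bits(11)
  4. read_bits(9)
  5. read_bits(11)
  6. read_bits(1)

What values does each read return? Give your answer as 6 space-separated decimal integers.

Answer: 0 1980 1896 129 652 1

Derivation:
Read 1: bits[0:4] width=4 -> value=0 (bin 0000); offset now 4 = byte 0 bit 4; 44 bits remain
Read 2: bits[4:15] width=11 -> value=1980 (bin 11110111100); offset now 15 = byte 1 bit 7; 33 bits remain
Read 3: bits[15:26] width=11 -> value=1896 (bin 11101101000); offset now 26 = byte 3 bit 2; 22 bits remain
Read 4: bits[26:35] width=9 -> value=129 (bin 010000001); offset now 35 = byte 4 bit 3; 13 bits remain
Read 5: bits[35:46] width=11 -> value=652 (bin 01010001100); offset now 46 = byte 5 bit 6; 2 bits remain
Read 6: bits[46:47] width=1 -> value=1 (bin 1); offset now 47 = byte 5 bit 7; 1 bits remain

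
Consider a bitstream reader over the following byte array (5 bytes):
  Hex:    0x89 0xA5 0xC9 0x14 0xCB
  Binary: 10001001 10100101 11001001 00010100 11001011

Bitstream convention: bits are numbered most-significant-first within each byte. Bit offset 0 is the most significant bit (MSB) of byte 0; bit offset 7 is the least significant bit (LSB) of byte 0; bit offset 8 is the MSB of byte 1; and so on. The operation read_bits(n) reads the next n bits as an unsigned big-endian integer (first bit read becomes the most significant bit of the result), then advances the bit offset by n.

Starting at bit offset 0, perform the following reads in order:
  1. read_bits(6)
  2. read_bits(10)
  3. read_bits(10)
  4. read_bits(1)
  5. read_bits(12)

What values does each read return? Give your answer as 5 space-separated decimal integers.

Read 1: bits[0:6] width=6 -> value=34 (bin 100010); offset now 6 = byte 0 bit 6; 34 bits remain
Read 2: bits[6:16] width=10 -> value=421 (bin 0110100101); offset now 16 = byte 2 bit 0; 24 bits remain
Read 3: bits[16:26] width=10 -> value=804 (bin 1100100100); offset now 26 = byte 3 bit 2; 14 bits remain
Read 4: bits[26:27] width=1 -> value=0 (bin 0); offset now 27 = byte 3 bit 3; 13 bits remain
Read 5: bits[27:39] width=12 -> value=2661 (bin 101001100101); offset now 39 = byte 4 bit 7; 1 bits remain

Answer: 34 421 804 0 2661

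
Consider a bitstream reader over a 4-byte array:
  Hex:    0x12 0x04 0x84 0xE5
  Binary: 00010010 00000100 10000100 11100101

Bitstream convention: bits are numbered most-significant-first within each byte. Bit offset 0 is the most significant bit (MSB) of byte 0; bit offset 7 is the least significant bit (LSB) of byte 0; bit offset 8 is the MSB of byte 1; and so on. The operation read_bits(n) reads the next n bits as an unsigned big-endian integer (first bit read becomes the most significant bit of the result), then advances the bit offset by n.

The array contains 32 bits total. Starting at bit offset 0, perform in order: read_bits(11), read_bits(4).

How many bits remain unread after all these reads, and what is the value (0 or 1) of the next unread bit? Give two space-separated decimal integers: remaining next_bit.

Answer: 17 0

Derivation:
Read 1: bits[0:11] width=11 -> value=144 (bin 00010010000); offset now 11 = byte 1 bit 3; 21 bits remain
Read 2: bits[11:15] width=4 -> value=2 (bin 0010); offset now 15 = byte 1 bit 7; 17 bits remain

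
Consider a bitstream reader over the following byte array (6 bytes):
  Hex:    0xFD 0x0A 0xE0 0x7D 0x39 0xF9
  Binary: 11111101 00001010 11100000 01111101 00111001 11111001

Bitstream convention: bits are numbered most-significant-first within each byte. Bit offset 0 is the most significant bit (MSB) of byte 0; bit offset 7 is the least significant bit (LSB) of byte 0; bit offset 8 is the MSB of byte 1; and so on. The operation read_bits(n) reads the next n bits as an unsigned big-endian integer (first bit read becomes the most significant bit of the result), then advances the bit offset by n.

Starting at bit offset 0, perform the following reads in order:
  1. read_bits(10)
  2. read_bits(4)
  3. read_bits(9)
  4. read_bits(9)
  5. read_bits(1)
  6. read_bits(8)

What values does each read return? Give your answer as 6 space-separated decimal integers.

Answer: 1012 2 368 125 0 115

Derivation:
Read 1: bits[0:10] width=10 -> value=1012 (bin 1111110100); offset now 10 = byte 1 bit 2; 38 bits remain
Read 2: bits[10:14] width=4 -> value=2 (bin 0010); offset now 14 = byte 1 bit 6; 34 bits remain
Read 3: bits[14:23] width=9 -> value=368 (bin 101110000); offset now 23 = byte 2 bit 7; 25 bits remain
Read 4: bits[23:32] width=9 -> value=125 (bin 001111101); offset now 32 = byte 4 bit 0; 16 bits remain
Read 5: bits[32:33] width=1 -> value=0 (bin 0); offset now 33 = byte 4 bit 1; 15 bits remain
Read 6: bits[33:41] width=8 -> value=115 (bin 01110011); offset now 41 = byte 5 bit 1; 7 bits remain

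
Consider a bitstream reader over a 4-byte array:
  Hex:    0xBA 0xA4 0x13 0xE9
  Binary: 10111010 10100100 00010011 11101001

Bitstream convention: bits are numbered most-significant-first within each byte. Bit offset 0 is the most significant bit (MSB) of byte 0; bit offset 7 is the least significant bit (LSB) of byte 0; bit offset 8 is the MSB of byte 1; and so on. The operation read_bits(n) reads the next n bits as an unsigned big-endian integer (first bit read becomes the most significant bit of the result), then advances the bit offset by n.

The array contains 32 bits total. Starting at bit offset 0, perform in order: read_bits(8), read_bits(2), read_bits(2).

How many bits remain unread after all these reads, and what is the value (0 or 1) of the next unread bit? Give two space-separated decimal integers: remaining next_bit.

Read 1: bits[0:8] width=8 -> value=186 (bin 10111010); offset now 8 = byte 1 bit 0; 24 bits remain
Read 2: bits[8:10] width=2 -> value=2 (bin 10); offset now 10 = byte 1 bit 2; 22 bits remain
Read 3: bits[10:12] width=2 -> value=2 (bin 10); offset now 12 = byte 1 bit 4; 20 bits remain

Answer: 20 0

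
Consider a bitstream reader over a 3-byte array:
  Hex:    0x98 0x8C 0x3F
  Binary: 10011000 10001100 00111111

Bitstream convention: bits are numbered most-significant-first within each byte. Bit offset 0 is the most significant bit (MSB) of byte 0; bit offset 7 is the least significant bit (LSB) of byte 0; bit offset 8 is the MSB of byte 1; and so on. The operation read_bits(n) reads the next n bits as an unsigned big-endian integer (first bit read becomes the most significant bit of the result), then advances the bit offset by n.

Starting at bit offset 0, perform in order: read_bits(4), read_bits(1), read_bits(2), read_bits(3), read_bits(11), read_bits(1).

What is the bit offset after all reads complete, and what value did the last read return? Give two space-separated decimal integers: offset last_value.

Read 1: bits[0:4] width=4 -> value=9 (bin 1001); offset now 4 = byte 0 bit 4; 20 bits remain
Read 2: bits[4:5] width=1 -> value=1 (bin 1); offset now 5 = byte 0 bit 5; 19 bits remain
Read 3: bits[5:7] width=2 -> value=0 (bin 00); offset now 7 = byte 0 bit 7; 17 bits remain
Read 4: bits[7:10] width=3 -> value=2 (bin 010); offset now 10 = byte 1 bit 2; 14 bits remain
Read 5: bits[10:21] width=11 -> value=391 (bin 00110000111); offset now 21 = byte 2 bit 5; 3 bits remain
Read 6: bits[21:22] width=1 -> value=1 (bin 1); offset now 22 = byte 2 bit 6; 2 bits remain

Answer: 22 1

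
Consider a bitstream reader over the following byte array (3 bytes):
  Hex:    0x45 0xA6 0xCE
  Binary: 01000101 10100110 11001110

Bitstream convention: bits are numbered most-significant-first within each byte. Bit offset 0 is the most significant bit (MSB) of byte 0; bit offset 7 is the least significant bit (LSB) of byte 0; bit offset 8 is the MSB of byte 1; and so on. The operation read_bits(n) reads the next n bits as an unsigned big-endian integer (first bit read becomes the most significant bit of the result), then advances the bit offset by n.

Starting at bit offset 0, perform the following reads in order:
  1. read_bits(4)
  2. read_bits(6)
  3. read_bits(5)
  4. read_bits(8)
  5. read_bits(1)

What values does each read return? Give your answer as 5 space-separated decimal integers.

Read 1: bits[0:4] width=4 -> value=4 (bin 0100); offset now 4 = byte 0 bit 4; 20 bits remain
Read 2: bits[4:10] width=6 -> value=22 (bin 010110); offset now 10 = byte 1 bit 2; 14 bits remain
Read 3: bits[10:15] width=5 -> value=19 (bin 10011); offset now 15 = byte 1 bit 7; 9 bits remain
Read 4: bits[15:23] width=8 -> value=103 (bin 01100111); offset now 23 = byte 2 bit 7; 1 bits remain
Read 5: bits[23:24] width=1 -> value=0 (bin 0); offset now 24 = byte 3 bit 0; 0 bits remain

Answer: 4 22 19 103 0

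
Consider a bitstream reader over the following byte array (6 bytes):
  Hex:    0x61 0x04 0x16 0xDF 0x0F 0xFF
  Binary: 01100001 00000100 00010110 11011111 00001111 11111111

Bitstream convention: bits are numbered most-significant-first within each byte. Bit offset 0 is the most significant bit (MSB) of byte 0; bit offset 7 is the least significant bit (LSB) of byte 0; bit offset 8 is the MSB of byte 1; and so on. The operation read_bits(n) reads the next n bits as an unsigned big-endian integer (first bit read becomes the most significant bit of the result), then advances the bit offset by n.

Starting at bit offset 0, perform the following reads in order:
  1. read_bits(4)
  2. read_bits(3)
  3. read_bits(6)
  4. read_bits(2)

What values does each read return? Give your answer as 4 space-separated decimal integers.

Answer: 6 0 32 2

Derivation:
Read 1: bits[0:4] width=4 -> value=6 (bin 0110); offset now 4 = byte 0 bit 4; 44 bits remain
Read 2: bits[4:7] width=3 -> value=0 (bin 000); offset now 7 = byte 0 bit 7; 41 bits remain
Read 3: bits[7:13] width=6 -> value=32 (bin 100000); offset now 13 = byte 1 bit 5; 35 bits remain
Read 4: bits[13:15] width=2 -> value=2 (bin 10); offset now 15 = byte 1 bit 7; 33 bits remain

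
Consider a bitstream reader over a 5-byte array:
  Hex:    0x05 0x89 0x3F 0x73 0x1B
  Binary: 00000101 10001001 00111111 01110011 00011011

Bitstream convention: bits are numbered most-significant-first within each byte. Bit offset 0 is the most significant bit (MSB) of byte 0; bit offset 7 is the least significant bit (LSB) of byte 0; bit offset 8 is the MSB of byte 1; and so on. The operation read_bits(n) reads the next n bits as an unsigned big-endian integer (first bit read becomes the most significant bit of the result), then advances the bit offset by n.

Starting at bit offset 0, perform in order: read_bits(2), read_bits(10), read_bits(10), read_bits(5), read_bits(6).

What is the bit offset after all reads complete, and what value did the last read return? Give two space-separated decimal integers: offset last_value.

Answer: 33 38

Derivation:
Read 1: bits[0:2] width=2 -> value=0 (bin 00); offset now 2 = byte 0 bit 2; 38 bits remain
Read 2: bits[2:12] width=10 -> value=88 (bin 0001011000); offset now 12 = byte 1 bit 4; 28 bits remain
Read 3: bits[12:22] width=10 -> value=591 (bin 1001001111); offset now 22 = byte 2 bit 6; 18 bits remain
Read 4: bits[22:27] width=5 -> value=27 (bin 11011); offset now 27 = byte 3 bit 3; 13 bits remain
Read 5: bits[27:33] width=6 -> value=38 (bin 100110); offset now 33 = byte 4 bit 1; 7 bits remain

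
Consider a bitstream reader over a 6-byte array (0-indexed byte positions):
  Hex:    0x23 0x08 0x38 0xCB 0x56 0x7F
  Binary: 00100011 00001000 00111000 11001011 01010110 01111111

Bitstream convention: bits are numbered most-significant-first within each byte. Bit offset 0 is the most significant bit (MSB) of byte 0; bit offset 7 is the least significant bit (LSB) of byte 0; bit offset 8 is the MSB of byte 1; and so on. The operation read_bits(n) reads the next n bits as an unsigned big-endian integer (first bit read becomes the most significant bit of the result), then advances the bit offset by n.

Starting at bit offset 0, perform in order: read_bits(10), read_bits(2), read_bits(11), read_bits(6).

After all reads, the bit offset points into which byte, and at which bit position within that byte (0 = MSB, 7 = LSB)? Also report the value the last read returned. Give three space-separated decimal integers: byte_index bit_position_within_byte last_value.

Answer: 3 5 25

Derivation:
Read 1: bits[0:10] width=10 -> value=140 (bin 0010001100); offset now 10 = byte 1 bit 2; 38 bits remain
Read 2: bits[10:12] width=2 -> value=0 (bin 00); offset now 12 = byte 1 bit 4; 36 bits remain
Read 3: bits[12:23] width=11 -> value=1052 (bin 10000011100); offset now 23 = byte 2 bit 7; 25 bits remain
Read 4: bits[23:29] width=6 -> value=25 (bin 011001); offset now 29 = byte 3 bit 5; 19 bits remain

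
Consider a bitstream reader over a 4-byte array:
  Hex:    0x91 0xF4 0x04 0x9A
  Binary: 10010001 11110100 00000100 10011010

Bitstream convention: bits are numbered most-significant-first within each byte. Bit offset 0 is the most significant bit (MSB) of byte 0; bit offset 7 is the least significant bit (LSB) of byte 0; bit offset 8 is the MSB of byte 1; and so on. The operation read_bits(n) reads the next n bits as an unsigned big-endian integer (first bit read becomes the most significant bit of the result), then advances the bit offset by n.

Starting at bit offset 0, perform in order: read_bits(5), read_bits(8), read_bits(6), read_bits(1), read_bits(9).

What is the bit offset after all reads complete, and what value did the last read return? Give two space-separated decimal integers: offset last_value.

Answer: 29 147

Derivation:
Read 1: bits[0:5] width=5 -> value=18 (bin 10010); offset now 5 = byte 0 bit 5; 27 bits remain
Read 2: bits[5:13] width=8 -> value=62 (bin 00111110); offset now 13 = byte 1 bit 5; 19 bits remain
Read 3: bits[13:19] width=6 -> value=32 (bin 100000); offset now 19 = byte 2 bit 3; 13 bits remain
Read 4: bits[19:20] width=1 -> value=0 (bin 0); offset now 20 = byte 2 bit 4; 12 bits remain
Read 5: bits[20:29] width=9 -> value=147 (bin 010010011); offset now 29 = byte 3 bit 5; 3 bits remain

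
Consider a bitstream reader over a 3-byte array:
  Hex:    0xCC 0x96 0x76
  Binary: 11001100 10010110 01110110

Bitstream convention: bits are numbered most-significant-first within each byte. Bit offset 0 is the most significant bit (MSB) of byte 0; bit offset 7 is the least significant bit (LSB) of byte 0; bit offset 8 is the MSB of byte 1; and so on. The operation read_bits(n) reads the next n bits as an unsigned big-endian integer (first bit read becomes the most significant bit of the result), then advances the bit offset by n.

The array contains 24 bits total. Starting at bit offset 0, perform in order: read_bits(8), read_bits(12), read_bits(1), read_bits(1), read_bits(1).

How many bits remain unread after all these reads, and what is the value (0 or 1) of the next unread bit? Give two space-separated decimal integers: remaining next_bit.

Answer: 1 0

Derivation:
Read 1: bits[0:8] width=8 -> value=204 (bin 11001100); offset now 8 = byte 1 bit 0; 16 bits remain
Read 2: bits[8:20] width=12 -> value=2407 (bin 100101100111); offset now 20 = byte 2 bit 4; 4 bits remain
Read 3: bits[20:21] width=1 -> value=0 (bin 0); offset now 21 = byte 2 bit 5; 3 bits remain
Read 4: bits[21:22] width=1 -> value=1 (bin 1); offset now 22 = byte 2 bit 6; 2 bits remain
Read 5: bits[22:23] width=1 -> value=1 (bin 1); offset now 23 = byte 2 bit 7; 1 bits remain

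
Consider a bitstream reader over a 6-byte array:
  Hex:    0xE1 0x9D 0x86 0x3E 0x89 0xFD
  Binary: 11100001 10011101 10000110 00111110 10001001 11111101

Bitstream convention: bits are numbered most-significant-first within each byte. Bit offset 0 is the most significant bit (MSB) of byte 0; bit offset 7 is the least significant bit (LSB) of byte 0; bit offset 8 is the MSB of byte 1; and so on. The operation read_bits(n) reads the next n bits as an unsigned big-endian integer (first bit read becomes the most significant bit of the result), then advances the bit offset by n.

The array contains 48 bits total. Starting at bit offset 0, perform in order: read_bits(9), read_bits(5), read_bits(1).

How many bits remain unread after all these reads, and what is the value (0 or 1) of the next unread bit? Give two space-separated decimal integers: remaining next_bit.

Read 1: bits[0:9] width=9 -> value=451 (bin 111000011); offset now 9 = byte 1 bit 1; 39 bits remain
Read 2: bits[9:14] width=5 -> value=7 (bin 00111); offset now 14 = byte 1 bit 6; 34 bits remain
Read 3: bits[14:15] width=1 -> value=0 (bin 0); offset now 15 = byte 1 bit 7; 33 bits remain

Answer: 33 1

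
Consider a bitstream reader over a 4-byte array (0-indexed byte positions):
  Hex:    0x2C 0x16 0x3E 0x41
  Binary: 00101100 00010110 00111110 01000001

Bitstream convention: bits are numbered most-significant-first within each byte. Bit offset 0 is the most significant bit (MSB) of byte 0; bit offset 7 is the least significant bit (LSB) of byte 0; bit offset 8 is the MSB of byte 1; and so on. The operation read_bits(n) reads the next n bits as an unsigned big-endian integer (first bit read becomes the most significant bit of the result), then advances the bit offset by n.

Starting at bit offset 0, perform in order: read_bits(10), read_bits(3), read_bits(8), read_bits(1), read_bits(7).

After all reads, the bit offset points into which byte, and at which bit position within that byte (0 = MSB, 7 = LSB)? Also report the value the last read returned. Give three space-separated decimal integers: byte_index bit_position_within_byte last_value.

Read 1: bits[0:10] width=10 -> value=176 (bin 0010110000); offset now 10 = byte 1 bit 2; 22 bits remain
Read 2: bits[10:13] width=3 -> value=2 (bin 010); offset now 13 = byte 1 bit 5; 19 bits remain
Read 3: bits[13:21] width=8 -> value=199 (bin 11000111); offset now 21 = byte 2 bit 5; 11 bits remain
Read 4: bits[21:22] width=1 -> value=1 (bin 1); offset now 22 = byte 2 bit 6; 10 bits remain
Read 5: bits[22:29] width=7 -> value=72 (bin 1001000); offset now 29 = byte 3 bit 5; 3 bits remain

Answer: 3 5 72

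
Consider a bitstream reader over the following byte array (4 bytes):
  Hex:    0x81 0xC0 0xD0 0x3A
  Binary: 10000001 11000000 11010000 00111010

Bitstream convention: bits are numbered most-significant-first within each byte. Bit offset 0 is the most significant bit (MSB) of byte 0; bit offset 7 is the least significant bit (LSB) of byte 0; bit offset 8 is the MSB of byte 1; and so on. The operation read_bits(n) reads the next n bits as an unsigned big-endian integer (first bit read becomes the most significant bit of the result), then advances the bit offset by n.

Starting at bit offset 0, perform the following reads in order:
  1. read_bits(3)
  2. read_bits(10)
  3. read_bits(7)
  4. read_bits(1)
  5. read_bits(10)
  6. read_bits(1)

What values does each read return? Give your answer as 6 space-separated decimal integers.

Answer: 4 56 13 0 29 0

Derivation:
Read 1: bits[0:3] width=3 -> value=4 (bin 100); offset now 3 = byte 0 bit 3; 29 bits remain
Read 2: bits[3:13] width=10 -> value=56 (bin 0000111000); offset now 13 = byte 1 bit 5; 19 bits remain
Read 3: bits[13:20] width=7 -> value=13 (bin 0001101); offset now 20 = byte 2 bit 4; 12 bits remain
Read 4: bits[20:21] width=1 -> value=0 (bin 0); offset now 21 = byte 2 bit 5; 11 bits remain
Read 5: bits[21:31] width=10 -> value=29 (bin 0000011101); offset now 31 = byte 3 bit 7; 1 bits remain
Read 6: bits[31:32] width=1 -> value=0 (bin 0); offset now 32 = byte 4 bit 0; 0 bits remain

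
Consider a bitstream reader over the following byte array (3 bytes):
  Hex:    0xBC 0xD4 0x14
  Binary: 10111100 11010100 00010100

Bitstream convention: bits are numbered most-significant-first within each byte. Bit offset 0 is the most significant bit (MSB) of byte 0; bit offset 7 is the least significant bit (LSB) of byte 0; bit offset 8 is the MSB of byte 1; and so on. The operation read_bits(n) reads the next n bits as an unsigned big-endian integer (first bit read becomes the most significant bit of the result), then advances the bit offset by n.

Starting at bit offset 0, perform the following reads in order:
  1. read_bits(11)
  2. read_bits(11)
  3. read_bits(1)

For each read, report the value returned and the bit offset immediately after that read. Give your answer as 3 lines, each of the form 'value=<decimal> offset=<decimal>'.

Read 1: bits[0:11] width=11 -> value=1510 (bin 10111100110); offset now 11 = byte 1 bit 3; 13 bits remain
Read 2: bits[11:22] width=11 -> value=1285 (bin 10100000101); offset now 22 = byte 2 bit 6; 2 bits remain
Read 3: bits[22:23] width=1 -> value=0 (bin 0); offset now 23 = byte 2 bit 7; 1 bits remain

Answer: value=1510 offset=11
value=1285 offset=22
value=0 offset=23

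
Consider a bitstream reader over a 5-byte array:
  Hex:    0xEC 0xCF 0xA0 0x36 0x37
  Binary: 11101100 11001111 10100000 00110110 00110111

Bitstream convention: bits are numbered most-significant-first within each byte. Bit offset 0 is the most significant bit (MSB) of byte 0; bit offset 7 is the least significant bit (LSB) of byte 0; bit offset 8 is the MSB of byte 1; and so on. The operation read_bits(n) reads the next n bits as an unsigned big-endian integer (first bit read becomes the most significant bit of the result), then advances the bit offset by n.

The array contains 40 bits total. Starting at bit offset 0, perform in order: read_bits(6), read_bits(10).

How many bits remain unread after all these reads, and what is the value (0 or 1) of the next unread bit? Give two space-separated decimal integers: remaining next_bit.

Read 1: bits[0:6] width=6 -> value=59 (bin 111011); offset now 6 = byte 0 bit 6; 34 bits remain
Read 2: bits[6:16] width=10 -> value=207 (bin 0011001111); offset now 16 = byte 2 bit 0; 24 bits remain

Answer: 24 1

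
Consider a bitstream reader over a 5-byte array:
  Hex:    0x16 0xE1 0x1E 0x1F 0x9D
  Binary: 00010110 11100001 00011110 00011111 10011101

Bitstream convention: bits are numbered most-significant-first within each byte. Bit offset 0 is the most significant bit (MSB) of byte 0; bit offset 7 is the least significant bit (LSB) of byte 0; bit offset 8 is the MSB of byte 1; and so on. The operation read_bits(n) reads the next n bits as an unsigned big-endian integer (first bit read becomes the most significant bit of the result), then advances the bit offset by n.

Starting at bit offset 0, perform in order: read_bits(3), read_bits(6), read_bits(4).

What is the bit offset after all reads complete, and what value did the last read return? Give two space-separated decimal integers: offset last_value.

Read 1: bits[0:3] width=3 -> value=0 (bin 000); offset now 3 = byte 0 bit 3; 37 bits remain
Read 2: bits[3:9] width=6 -> value=45 (bin 101101); offset now 9 = byte 1 bit 1; 31 bits remain
Read 3: bits[9:13] width=4 -> value=12 (bin 1100); offset now 13 = byte 1 bit 5; 27 bits remain

Answer: 13 12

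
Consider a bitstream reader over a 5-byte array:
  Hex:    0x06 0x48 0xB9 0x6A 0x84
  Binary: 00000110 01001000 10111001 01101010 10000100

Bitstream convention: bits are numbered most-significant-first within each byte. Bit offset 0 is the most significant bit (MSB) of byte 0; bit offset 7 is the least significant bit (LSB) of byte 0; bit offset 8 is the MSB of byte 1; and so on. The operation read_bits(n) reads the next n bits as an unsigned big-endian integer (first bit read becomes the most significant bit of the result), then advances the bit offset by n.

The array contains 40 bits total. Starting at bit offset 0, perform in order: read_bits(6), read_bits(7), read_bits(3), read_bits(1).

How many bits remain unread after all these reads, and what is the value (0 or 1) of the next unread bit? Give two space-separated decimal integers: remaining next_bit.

Read 1: bits[0:6] width=6 -> value=1 (bin 000001); offset now 6 = byte 0 bit 6; 34 bits remain
Read 2: bits[6:13] width=7 -> value=73 (bin 1001001); offset now 13 = byte 1 bit 5; 27 bits remain
Read 3: bits[13:16] width=3 -> value=0 (bin 000); offset now 16 = byte 2 bit 0; 24 bits remain
Read 4: bits[16:17] width=1 -> value=1 (bin 1); offset now 17 = byte 2 bit 1; 23 bits remain

Answer: 23 0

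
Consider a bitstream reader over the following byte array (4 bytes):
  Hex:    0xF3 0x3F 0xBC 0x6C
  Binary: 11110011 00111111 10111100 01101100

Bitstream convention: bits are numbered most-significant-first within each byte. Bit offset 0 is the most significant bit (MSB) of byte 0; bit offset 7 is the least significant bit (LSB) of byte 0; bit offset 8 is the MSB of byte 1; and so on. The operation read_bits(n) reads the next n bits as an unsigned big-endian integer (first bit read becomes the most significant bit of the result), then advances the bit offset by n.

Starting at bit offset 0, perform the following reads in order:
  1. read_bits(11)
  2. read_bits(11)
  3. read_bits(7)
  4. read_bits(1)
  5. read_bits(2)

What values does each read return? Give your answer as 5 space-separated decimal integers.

Read 1: bits[0:11] width=11 -> value=1945 (bin 11110011001); offset now 11 = byte 1 bit 3; 21 bits remain
Read 2: bits[11:22] width=11 -> value=2031 (bin 11111101111); offset now 22 = byte 2 bit 6; 10 bits remain
Read 3: bits[22:29] width=7 -> value=13 (bin 0001101); offset now 29 = byte 3 bit 5; 3 bits remain
Read 4: bits[29:30] width=1 -> value=1 (bin 1); offset now 30 = byte 3 bit 6; 2 bits remain
Read 5: bits[30:32] width=2 -> value=0 (bin 00); offset now 32 = byte 4 bit 0; 0 bits remain

Answer: 1945 2031 13 1 0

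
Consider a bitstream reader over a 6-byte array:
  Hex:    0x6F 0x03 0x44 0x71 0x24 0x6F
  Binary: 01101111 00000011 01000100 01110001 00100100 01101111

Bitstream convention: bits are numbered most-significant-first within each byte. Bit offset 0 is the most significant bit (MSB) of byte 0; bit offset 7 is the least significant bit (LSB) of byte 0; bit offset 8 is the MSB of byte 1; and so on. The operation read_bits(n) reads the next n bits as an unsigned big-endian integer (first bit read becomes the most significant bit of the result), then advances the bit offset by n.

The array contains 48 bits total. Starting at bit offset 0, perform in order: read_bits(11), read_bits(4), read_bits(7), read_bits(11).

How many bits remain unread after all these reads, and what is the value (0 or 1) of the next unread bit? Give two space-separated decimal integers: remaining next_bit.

Answer: 15 0

Derivation:
Read 1: bits[0:11] width=11 -> value=888 (bin 01101111000); offset now 11 = byte 1 bit 3; 37 bits remain
Read 2: bits[11:15] width=4 -> value=1 (bin 0001); offset now 15 = byte 1 bit 7; 33 bits remain
Read 3: bits[15:22] width=7 -> value=81 (bin 1010001); offset now 22 = byte 2 bit 6; 26 bits remain
Read 4: bits[22:33] width=11 -> value=226 (bin 00011100010); offset now 33 = byte 4 bit 1; 15 bits remain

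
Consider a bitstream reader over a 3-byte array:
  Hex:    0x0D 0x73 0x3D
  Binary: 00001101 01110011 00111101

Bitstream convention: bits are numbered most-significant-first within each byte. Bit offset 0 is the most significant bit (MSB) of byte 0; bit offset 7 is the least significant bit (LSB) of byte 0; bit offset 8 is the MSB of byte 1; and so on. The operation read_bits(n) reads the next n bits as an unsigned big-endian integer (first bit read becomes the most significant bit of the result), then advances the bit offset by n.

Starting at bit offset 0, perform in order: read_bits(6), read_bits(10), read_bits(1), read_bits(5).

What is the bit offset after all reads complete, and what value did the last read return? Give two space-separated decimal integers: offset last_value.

Read 1: bits[0:6] width=6 -> value=3 (bin 000011); offset now 6 = byte 0 bit 6; 18 bits remain
Read 2: bits[6:16] width=10 -> value=371 (bin 0101110011); offset now 16 = byte 2 bit 0; 8 bits remain
Read 3: bits[16:17] width=1 -> value=0 (bin 0); offset now 17 = byte 2 bit 1; 7 bits remain
Read 4: bits[17:22] width=5 -> value=15 (bin 01111); offset now 22 = byte 2 bit 6; 2 bits remain

Answer: 22 15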